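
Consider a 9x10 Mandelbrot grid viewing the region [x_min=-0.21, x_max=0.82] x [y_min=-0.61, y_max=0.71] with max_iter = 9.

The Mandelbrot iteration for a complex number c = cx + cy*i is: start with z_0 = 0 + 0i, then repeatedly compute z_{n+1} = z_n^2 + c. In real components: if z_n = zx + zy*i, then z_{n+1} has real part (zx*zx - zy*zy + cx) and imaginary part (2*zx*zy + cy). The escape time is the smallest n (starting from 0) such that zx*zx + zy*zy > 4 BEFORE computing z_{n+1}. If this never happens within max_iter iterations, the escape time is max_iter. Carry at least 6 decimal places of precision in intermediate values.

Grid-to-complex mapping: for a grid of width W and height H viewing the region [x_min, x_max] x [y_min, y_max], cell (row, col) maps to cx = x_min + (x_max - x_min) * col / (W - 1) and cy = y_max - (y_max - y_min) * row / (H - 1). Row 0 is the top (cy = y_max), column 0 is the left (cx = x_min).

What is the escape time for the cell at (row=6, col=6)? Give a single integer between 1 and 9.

Answer: 4

Derivation:
z_0 = 0 + 0i, c = 0.5625 + -0.1700i
Iter 1: z = 0.5625 + -0.1700i, |z|^2 = 0.3453
Iter 2: z = 0.8500 + -0.3612i, |z|^2 = 0.8530
Iter 3: z = 1.1545 + -0.7841i, |z|^2 = 1.9478
Iter 4: z = 1.2805 + -1.9806i, |z|^2 = 5.5624
Escaped at iteration 4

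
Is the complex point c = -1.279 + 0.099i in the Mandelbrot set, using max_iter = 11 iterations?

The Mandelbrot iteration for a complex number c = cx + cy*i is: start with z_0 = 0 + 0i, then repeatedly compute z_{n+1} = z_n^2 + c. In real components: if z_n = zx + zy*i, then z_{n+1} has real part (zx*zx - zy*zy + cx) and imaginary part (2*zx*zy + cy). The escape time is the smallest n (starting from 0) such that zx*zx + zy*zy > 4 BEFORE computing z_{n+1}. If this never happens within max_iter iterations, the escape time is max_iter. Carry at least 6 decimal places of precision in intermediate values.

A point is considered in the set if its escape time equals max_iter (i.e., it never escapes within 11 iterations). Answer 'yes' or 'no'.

Answer: yes

Derivation:
z_0 = 0 + 0i, c = -1.2790 + 0.0990i
Iter 1: z = -1.2790 + 0.0990i, |z|^2 = 1.6456
Iter 2: z = 0.3470 + -0.1542i, |z|^2 = 0.1442
Iter 3: z = -1.1824 + -0.0081i, |z|^2 = 1.3980
Iter 4: z = 0.1189 + 0.1181i, |z|^2 = 0.0281
Iter 5: z = -1.2788 + 0.1271i, |z|^2 = 1.6515
Iter 6: z = 0.3402 + -0.2260i, |z|^2 = 0.1668
Iter 7: z = -1.2144 + -0.0548i, |z|^2 = 1.4776
Iter 8: z = 0.1927 + 0.2320i, |z|^2 = 0.0909
Iter 9: z = -1.2957 + 0.1884i, |z|^2 = 1.7144
Iter 10: z = 0.3644 + -0.3892i, |z|^2 = 0.2842
Did not escape in 11 iterations → in set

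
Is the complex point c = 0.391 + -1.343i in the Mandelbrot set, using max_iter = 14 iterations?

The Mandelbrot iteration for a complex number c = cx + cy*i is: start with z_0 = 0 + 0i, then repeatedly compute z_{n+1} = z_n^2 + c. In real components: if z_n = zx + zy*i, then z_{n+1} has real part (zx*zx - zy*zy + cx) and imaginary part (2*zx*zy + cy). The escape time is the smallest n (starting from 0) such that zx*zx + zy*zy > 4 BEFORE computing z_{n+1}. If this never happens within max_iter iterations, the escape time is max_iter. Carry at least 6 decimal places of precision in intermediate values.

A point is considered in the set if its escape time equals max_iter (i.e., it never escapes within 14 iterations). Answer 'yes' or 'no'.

Answer: no

Derivation:
z_0 = 0 + 0i, c = 0.3910 + -1.3430i
Iter 1: z = 0.3910 + -1.3430i, |z|^2 = 1.9565
Iter 2: z = -1.2598 + -2.3932i, |z|^2 = 7.3145
Escaped at iteration 2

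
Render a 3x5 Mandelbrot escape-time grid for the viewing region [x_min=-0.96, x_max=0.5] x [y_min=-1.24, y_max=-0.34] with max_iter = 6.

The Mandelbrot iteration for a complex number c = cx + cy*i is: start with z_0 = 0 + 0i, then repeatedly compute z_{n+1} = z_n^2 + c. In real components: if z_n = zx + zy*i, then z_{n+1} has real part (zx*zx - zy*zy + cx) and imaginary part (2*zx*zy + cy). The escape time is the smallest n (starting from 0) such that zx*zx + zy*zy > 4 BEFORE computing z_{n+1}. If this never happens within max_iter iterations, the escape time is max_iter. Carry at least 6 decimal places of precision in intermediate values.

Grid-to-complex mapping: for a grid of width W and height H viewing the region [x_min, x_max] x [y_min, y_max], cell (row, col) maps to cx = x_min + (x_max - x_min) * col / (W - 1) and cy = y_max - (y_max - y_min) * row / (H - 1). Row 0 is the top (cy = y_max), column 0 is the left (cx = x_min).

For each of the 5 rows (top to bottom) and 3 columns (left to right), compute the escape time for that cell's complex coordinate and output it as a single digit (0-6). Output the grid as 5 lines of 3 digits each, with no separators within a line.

Answer: 666
565
363
362
332

Derivation:
(row=0, col=0): c = -0.9600 + -0.3400i → escape time 6
(row=0, col=1): c = -0.2300 + -0.3400i → escape time 6
(row=0, col=2): c = 0.5000 + -0.3400i → escape time 6
(row=1, col=0): c = -0.9600 + -0.5650i → escape time 5
(row=1, col=1): c = -0.2300 + -0.5650i → escape time 6
(row=1, col=2): c = 0.5000 + -0.5650i → escape time 5
(row=2, col=0): c = -0.9600 + -0.7900i → escape time 3
(row=2, col=1): c = -0.2300 + -0.7900i → escape time 6
(row=2, col=2): c = 0.5000 + -0.7900i → escape time 3
(row=3, col=0): c = -0.9600 + -1.0150i → escape time 3
(row=3, col=1): c = -0.2300 + -1.0150i → escape time 6
(row=3, col=2): c = 0.5000 + -1.0150i → escape time 2
(row=4, col=0): c = -0.9600 + -1.2400i → escape time 3
(row=4, col=1): c = -0.2300 + -1.2400i → escape time 3
(row=4, col=2): c = 0.5000 + -1.2400i → escape time 2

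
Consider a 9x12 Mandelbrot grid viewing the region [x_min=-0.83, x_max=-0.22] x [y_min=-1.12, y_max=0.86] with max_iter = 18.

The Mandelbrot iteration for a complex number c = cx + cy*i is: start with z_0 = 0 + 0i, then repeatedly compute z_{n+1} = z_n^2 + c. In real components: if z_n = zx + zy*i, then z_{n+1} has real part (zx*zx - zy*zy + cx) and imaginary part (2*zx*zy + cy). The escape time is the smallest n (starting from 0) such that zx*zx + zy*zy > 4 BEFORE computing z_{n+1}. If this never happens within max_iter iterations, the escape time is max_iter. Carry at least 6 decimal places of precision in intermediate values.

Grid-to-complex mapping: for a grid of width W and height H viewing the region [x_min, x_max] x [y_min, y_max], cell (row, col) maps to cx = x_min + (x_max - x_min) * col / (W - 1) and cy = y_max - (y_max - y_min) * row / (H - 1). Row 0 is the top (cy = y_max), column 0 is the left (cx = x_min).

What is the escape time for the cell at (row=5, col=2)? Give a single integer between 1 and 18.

z_0 = 0 + 0i, c = -0.6775 + -0.0400i
Iter 1: z = -0.6775 + -0.0400i, |z|^2 = 0.4606
Iter 2: z = -0.2201 + 0.0142i, |z|^2 = 0.0486
Iter 3: z = -0.6293 + -0.0463i, |z|^2 = 0.3981
Iter 4: z = -0.2837 + 0.0182i, |z|^2 = 0.0808
Iter 5: z = -0.5974 + -0.0503i, |z|^2 = 0.3594
Iter 6: z = -0.3232 + 0.0201i, |z|^2 = 0.1049
Iter 7: z = -0.5735 + -0.0530i, |z|^2 = 0.3317
Iter 8: z = -0.3515 + 0.0208i, |z|^2 = 0.1240
Iter 9: z = -0.5544 + -0.0546i, |z|^2 = 0.3104
Iter 10: z = -0.3731 + 0.0206i, |z|^2 = 0.1396
Iter 11: z = -0.5387 + -0.0553i, |z|^2 = 0.2933
Iter 12: z = -0.3904 + 0.0196i, |z|^2 = 0.1528
Iter 13: z = -0.5255 + -0.0553i, |z|^2 = 0.2792
Iter 14: z = -0.4044 + 0.0181i, |z|^2 = 0.1639
Iter 15: z = -0.5143 + -0.0547i, |z|^2 = 0.2675
Iter 16: z = -0.4160 + 0.0162i, |z|^2 = 0.1733
Iter 17: z = -0.5047 + -0.0535i, |z|^2 = 0.2576

Answer: 18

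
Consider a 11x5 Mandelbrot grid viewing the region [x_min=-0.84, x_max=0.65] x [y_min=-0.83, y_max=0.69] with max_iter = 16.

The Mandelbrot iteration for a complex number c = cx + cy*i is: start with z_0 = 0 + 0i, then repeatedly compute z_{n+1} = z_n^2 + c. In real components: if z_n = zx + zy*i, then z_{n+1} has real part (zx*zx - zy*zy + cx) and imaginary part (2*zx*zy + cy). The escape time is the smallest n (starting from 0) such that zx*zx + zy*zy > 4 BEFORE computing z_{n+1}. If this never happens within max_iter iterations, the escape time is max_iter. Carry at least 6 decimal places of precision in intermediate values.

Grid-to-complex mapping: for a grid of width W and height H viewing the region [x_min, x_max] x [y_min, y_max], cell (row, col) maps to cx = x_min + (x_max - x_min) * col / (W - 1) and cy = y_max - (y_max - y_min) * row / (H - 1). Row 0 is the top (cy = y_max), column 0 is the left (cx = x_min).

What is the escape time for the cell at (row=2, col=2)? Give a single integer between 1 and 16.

Answer: 16

Derivation:
z_0 = 0 + 0i, c = -0.5420 + -0.0700i
Iter 1: z = -0.5420 + -0.0700i, |z|^2 = 0.2987
Iter 2: z = -0.2531 + 0.0059i, |z|^2 = 0.0641
Iter 3: z = -0.4780 + -0.0730i, |z|^2 = 0.2338
Iter 4: z = -0.3189 + -0.0002i, |z|^2 = 0.1017
Iter 5: z = -0.4403 + -0.0698i, |z|^2 = 0.1988
Iter 6: z = -0.3530 + -0.0085i, |z|^2 = 0.1247
Iter 7: z = -0.4175 + -0.0640i, |z|^2 = 0.1784
Iter 8: z = -0.3718 + -0.0166i, |z|^2 = 0.1385
Iter 9: z = -0.4040 + -0.0577i, |z|^2 = 0.1666
Iter 10: z = -0.3821 + -0.0234i, |z|^2 = 0.1465
Iter 11: z = -0.3966 + -0.0521i, |z|^2 = 0.1600
Iter 12: z = -0.3875 + -0.0287i, |z|^2 = 0.1509
Iter 13: z = -0.3927 + -0.0478i, |z|^2 = 0.1565
Iter 14: z = -0.3901 + -0.0325i, |z|^2 = 0.1532
Iter 15: z = -0.3909 + -0.0447i, |z|^2 = 0.1548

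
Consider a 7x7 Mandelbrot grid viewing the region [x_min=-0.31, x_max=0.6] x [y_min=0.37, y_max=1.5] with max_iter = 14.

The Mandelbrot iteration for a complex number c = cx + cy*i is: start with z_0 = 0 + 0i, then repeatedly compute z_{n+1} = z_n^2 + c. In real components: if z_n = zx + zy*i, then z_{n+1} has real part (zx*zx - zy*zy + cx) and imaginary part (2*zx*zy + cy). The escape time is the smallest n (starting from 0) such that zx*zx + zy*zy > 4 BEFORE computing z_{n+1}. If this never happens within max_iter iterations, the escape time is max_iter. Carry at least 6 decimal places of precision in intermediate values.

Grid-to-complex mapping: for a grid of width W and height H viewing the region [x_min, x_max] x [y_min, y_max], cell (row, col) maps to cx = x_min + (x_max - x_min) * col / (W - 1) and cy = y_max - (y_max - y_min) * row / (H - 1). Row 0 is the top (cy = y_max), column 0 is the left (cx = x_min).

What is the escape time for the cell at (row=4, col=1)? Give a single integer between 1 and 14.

z_0 = 0 + 0i, c = -0.1583 + 0.7467i
Iter 1: z = -0.1583 + 0.7467i, |z|^2 = 0.5826
Iter 2: z = -0.6908 + 0.5102i, |z|^2 = 0.7375
Iter 3: z = 0.0585 + 0.0418i, |z|^2 = 0.0052
Iter 4: z = -0.1567 + 0.7516i, |z|^2 = 0.5894
Iter 5: z = -0.6986 + 0.5112i, |z|^2 = 0.7494
Iter 6: z = 0.0684 + 0.0324i, |z|^2 = 0.0057
Iter 7: z = -0.1547 + 0.7511i, |z|^2 = 0.5881
Iter 8: z = -0.6986 + 0.5143i, |z|^2 = 0.7525
Iter 9: z = 0.0652 + 0.0282i, |z|^2 = 0.0050
Iter 10: z = -0.1549 + 0.7503i, |z|^2 = 0.5870
Iter 11: z = -0.6974 + 0.5142i, |z|^2 = 0.7507
Iter 12: z = 0.0635 + 0.0295i, |z|^2 = 0.0049
Iter 13: z = -0.1552 + 0.7504i, |z|^2 = 0.5872

Answer: 14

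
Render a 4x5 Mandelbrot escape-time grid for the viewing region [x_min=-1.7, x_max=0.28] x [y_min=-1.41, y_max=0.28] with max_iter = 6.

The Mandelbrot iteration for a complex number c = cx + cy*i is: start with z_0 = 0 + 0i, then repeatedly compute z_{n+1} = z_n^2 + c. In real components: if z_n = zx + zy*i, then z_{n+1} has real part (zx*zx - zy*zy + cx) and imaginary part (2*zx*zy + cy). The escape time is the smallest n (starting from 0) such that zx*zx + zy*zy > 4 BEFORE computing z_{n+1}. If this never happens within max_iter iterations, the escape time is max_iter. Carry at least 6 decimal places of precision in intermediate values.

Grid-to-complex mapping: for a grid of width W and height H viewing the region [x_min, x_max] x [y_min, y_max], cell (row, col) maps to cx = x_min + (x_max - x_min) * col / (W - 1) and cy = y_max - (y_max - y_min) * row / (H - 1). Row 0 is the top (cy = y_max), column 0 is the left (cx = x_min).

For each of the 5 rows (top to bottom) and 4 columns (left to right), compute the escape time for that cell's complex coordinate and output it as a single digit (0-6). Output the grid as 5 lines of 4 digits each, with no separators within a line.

(row=0, col=0): c = -1.7000 + 0.2800i → escape time 4
(row=0, col=1): c = -1.0400 + 0.2800i → escape time 6
(row=0, col=2): c = -0.3800 + 0.2800i → escape time 6
(row=0, col=3): c = 0.2800 + 0.2800i → escape time 6
(row=1, col=0): c = -1.7000 + -0.1425i → escape time 4
(row=1, col=1): c = -1.0400 + -0.1425i → escape time 6
(row=1, col=2): c = -0.3800 + -0.1425i → escape time 6
(row=1, col=3): c = 0.2800 + -0.1425i → escape time 6
(row=2, col=0): c = -1.7000 + -0.5650i → escape time 3
(row=2, col=1): c = -1.0400 + -0.5650i → escape time 5
(row=2, col=2): c = -0.3800 + -0.5650i → escape time 6
(row=2, col=3): c = 0.2800 + -0.5650i → escape time 6
(row=3, col=0): c = -1.7000 + -0.9875i → escape time 2
(row=3, col=1): c = -1.0400 + -0.9875i → escape time 3
(row=3, col=2): c = -0.3800 + -0.9875i → escape time 5
(row=3, col=3): c = 0.2800 + -0.9875i → escape time 4
(row=4, col=0): c = -1.7000 + -1.4100i → escape time 1
(row=4, col=1): c = -1.0400 + -1.4100i → escape time 2
(row=4, col=2): c = -0.3800 + -1.4100i → escape time 2
(row=4, col=3): c = 0.2800 + -1.4100i → escape time 2

Answer: 4666
4666
3566
2354
1222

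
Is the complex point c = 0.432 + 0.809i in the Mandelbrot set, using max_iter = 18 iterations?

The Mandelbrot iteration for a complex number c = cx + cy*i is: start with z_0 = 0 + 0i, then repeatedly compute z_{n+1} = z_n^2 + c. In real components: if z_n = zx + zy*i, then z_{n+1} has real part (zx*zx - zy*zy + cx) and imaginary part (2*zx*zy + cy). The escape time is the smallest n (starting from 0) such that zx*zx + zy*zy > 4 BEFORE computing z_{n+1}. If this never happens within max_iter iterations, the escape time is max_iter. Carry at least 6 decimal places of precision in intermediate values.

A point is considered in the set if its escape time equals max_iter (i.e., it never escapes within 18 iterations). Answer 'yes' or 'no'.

Answer: no

Derivation:
z_0 = 0 + 0i, c = 0.4320 + 0.8090i
Iter 1: z = 0.4320 + 0.8090i, |z|^2 = 0.8411
Iter 2: z = -0.0359 + 1.5080i, |z|^2 = 2.2753
Iter 3: z = -1.8407 + 0.7009i, |z|^2 = 3.8794
Iter 4: z = 3.3290 + -1.7711i, |z|^2 = 14.2192
Escaped at iteration 4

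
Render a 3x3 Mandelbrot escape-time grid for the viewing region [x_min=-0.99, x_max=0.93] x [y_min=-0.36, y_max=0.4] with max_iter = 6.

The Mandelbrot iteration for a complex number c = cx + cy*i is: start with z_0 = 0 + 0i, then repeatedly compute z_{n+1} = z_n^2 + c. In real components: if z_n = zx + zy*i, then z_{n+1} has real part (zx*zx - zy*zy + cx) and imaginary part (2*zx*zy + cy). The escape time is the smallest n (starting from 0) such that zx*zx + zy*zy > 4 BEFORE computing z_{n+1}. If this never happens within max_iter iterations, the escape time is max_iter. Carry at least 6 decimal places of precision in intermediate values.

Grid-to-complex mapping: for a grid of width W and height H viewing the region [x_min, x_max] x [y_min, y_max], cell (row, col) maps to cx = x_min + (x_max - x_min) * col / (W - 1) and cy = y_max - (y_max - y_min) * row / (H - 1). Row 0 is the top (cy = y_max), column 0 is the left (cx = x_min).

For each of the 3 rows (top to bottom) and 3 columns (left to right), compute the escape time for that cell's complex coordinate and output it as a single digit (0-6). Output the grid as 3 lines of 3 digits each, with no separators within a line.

(row=0, col=0): c = -0.9900 + 0.4000i → escape time 6
(row=0, col=1): c = -0.0300 + 0.4000i → escape time 6
(row=0, col=2): c = 0.9300 + 0.4000i → escape time 3
(row=1, col=0): c = -0.9900 + 0.0200i → escape time 6
(row=1, col=1): c = -0.0300 + 0.0200i → escape time 6
(row=1, col=2): c = 0.9300 + 0.0200i → escape time 3
(row=2, col=0): c = -0.9900 + -0.3600i → escape time 6
(row=2, col=1): c = -0.0300 + -0.3600i → escape time 6
(row=2, col=2): c = 0.9300 + -0.3600i → escape time 3

Answer: 663
663
663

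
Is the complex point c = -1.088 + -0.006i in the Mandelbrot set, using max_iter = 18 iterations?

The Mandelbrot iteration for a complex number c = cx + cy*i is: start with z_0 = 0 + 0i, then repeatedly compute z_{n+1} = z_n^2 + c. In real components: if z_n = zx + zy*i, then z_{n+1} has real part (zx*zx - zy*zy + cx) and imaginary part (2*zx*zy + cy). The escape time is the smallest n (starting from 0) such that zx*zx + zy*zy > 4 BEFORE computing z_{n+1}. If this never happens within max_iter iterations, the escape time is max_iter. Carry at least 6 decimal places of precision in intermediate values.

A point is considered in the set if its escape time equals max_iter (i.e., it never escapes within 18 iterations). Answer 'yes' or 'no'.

z_0 = 0 + 0i, c = -1.0880 + -0.0060i
Iter 1: z = -1.0880 + -0.0060i, |z|^2 = 1.1838
Iter 2: z = 0.0957 + 0.0071i, |z|^2 = 0.0092
Iter 3: z = -1.0789 + -0.0046i, |z|^2 = 1.1640
Iter 4: z = 0.0760 + 0.0040i, |z|^2 = 0.0058
Iter 5: z = -1.0822 + -0.0054i, |z|^2 = 1.1713
Iter 6: z = 0.0832 + 0.0057i, |z|^2 = 0.0070
Iter 7: z = -1.0811 + -0.0051i, |z|^2 = 1.1688
Iter 8: z = 0.0808 + 0.0049i, |z|^2 = 0.0065
Iter 9: z = -1.0815 + -0.0052i, |z|^2 = 1.1697
Iter 10: z = 0.0816 + 0.0053i, |z|^2 = 0.0067
Iter 11: z = -1.0814 + -0.0051i, |z|^2 = 1.1694
Iter 12: z = 0.0813 + 0.0051i, |z|^2 = 0.0066
Iter 13: z = -1.0814 + -0.0052i, |z|^2 = 1.1695
Iter 14: z = 0.0814 + 0.0052i, |z|^2 = 0.0067
Iter 15: z = -1.0814 + -0.0052i, |z|^2 = 1.1694
Iter 16: z = 0.0814 + 0.0052i, |z|^2 = 0.0067
Iter 17: z = -1.0814 + -0.0052i, |z|^2 = 1.1695
Did not escape in 18 iterations → in set

Answer: yes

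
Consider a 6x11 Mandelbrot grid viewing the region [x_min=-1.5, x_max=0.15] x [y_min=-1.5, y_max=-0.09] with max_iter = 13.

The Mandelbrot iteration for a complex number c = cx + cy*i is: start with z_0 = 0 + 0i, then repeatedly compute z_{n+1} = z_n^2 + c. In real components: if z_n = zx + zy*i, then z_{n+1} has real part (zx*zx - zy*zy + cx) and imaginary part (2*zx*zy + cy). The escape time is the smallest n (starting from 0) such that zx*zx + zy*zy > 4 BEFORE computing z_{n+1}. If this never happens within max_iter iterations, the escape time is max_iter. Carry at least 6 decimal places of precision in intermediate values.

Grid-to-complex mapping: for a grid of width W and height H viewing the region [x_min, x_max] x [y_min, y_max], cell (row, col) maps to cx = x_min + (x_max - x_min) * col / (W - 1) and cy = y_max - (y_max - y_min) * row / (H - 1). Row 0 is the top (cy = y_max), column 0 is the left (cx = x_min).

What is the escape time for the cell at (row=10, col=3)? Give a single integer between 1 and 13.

z_0 = 0 + 0i, c = -0.5100 + -1.5000i
Iter 1: z = -0.5100 + -1.5000i, |z|^2 = 2.5101
Iter 2: z = -2.4999 + 0.0300i, |z|^2 = 6.2504
Escaped at iteration 2

Answer: 2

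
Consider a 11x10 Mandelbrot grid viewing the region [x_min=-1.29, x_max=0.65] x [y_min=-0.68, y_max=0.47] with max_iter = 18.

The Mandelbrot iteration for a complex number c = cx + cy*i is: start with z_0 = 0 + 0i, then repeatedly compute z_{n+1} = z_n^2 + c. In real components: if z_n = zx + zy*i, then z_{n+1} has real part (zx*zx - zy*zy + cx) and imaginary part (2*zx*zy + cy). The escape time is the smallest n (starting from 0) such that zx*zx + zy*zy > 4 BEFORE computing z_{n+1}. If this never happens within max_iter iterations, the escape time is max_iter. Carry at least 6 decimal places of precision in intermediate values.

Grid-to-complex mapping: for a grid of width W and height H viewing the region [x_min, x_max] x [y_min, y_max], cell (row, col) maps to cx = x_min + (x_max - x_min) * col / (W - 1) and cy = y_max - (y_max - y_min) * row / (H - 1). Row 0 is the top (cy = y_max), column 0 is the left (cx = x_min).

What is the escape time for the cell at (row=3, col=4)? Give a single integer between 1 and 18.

z_0 = 0 + 0i, c = -0.5140 + 0.0867i
Iter 1: z = -0.5140 + 0.0867i, |z|^2 = 0.2717
Iter 2: z = -0.2573 + -0.0024i, |z|^2 = 0.0662
Iter 3: z = -0.4478 + 0.0879i, |z|^2 = 0.2082
Iter 4: z = -0.3212 + 0.0079i, |z|^2 = 0.1032
Iter 5: z = -0.4109 + 0.0816i, |z|^2 = 0.1755
Iter 6: z = -0.3518 + 0.0196i, |z|^2 = 0.1242
Iter 7: z = -0.3906 + 0.0729i, |z|^2 = 0.1579
Iter 8: z = -0.3667 + 0.0298i, |z|^2 = 0.1354
Iter 9: z = -0.3804 + 0.0648i, |z|^2 = 0.1489
Iter 10: z = -0.3735 + 0.0373i, |z|^2 = 0.1409
Iter 11: z = -0.3759 + 0.0588i, |z|^2 = 0.1447
Iter 12: z = -0.3762 + 0.0425i, |z|^2 = 0.1433
Iter 13: z = -0.3743 + 0.0547i, |z|^2 = 0.1431
Iter 14: z = -0.3769 + 0.0457i, |z|^2 = 0.1441
Iter 15: z = -0.3740 + 0.0522i, |z|^2 = 0.1426
Iter 16: z = -0.3768 + 0.0476i, |z|^2 = 0.1443
Iter 17: z = -0.3743 + 0.0508i, |z|^2 = 0.1427

Answer: 18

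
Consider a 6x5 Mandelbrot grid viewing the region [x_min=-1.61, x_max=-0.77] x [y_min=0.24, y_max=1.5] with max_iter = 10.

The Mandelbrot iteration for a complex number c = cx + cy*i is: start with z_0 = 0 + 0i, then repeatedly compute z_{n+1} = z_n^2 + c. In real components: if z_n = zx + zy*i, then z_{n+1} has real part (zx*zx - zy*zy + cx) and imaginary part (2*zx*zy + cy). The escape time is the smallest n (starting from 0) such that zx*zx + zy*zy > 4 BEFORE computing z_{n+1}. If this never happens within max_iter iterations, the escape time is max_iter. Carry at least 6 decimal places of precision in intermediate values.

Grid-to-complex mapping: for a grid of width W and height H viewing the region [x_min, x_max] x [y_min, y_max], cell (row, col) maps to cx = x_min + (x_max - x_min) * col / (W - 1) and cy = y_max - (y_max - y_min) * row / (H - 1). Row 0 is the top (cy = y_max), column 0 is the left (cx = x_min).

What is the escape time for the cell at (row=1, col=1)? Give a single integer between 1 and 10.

Answer: 2

Derivation:
z_0 = 0 + 0i, c = -1.4420 + 1.1850i
Iter 1: z = -1.4420 + 1.1850i, |z|^2 = 3.4836
Iter 2: z = -0.7669 + -2.2325i, |z|^2 = 5.5723
Escaped at iteration 2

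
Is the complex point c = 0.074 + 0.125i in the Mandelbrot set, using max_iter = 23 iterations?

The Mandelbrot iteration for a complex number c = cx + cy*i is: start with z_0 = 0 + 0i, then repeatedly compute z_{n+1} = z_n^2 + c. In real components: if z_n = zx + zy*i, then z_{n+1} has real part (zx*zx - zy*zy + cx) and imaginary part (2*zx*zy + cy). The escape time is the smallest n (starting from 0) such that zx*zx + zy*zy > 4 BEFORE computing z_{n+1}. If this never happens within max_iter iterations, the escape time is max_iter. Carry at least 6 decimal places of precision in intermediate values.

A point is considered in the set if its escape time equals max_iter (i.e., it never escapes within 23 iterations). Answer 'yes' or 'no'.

Answer: yes

Derivation:
z_0 = 0 + 0i, c = 0.0740 + 0.1250i
Iter 1: z = 0.0740 + 0.1250i, |z|^2 = 0.0211
Iter 2: z = 0.0639 + 0.1435i, |z|^2 = 0.0247
Iter 3: z = 0.0575 + 0.1433i, |z|^2 = 0.0238
Iter 4: z = 0.0568 + 0.1415i, |z|^2 = 0.0232
Iter 5: z = 0.0572 + 0.1411i, |z|^2 = 0.0232
Iter 6: z = 0.0574 + 0.1411i, |z|^2 = 0.0232
Iter 7: z = 0.0574 + 0.1412i, |z|^2 = 0.0232
Iter 8: z = 0.0574 + 0.1412i, |z|^2 = 0.0232
Iter 9: z = 0.0574 + 0.1412i, |z|^2 = 0.0232
Iter 10: z = 0.0574 + 0.1412i, |z|^2 = 0.0232
Iter 11: z = 0.0574 + 0.1412i, |z|^2 = 0.0232
Iter 12: z = 0.0574 + 0.1412i, |z|^2 = 0.0232
Iter 13: z = 0.0574 + 0.1412i, |z|^2 = 0.0232
Iter 14: z = 0.0574 + 0.1412i, |z|^2 = 0.0232
Iter 15: z = 0.0574 + 0.1412i, |z|^2 = 0.0232
Iter 16: z = 0.0574 + 0.1412i, |z|^2 = 0.0232
Iter 17: z = 0.0574 + 0.1412i, |z|^2 = 0.0232
Iter 18: z = 0.0574 + 0.1412i, |z|^2 = 0.0232
Iter 19: z = 0.0574 + 0.1412i, |z|^2 = 0.0232
Iter 20: z = 0.0574 + 0.1412i, |z|^2 = 0.0232
Iter 21: z = 0.0574 + 0.1412i, |z|^2 = 0.0232
Iter 22: z = 0.0574 + 0.1412i, |z|^2 = 0.0232
Did not escape in 23 iterations → in set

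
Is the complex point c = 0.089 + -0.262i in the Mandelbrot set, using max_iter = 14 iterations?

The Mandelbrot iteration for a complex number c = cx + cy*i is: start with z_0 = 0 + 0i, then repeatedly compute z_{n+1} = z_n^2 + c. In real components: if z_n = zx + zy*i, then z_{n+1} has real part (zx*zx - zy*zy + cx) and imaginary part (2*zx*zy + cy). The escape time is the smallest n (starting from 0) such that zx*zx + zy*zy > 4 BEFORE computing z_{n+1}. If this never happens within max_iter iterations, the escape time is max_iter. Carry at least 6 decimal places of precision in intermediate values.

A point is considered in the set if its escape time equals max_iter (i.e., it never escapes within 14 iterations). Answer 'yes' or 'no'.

z_0 = 0 + 0i, c = 0.0890 + -0.2620i
Iter 1: z = 0.0890 + -0.2620i, |z|^2 = 0.0766
Iter 2: z = 0.0283 + -0.3086i, |z|^2 = 0.0961
Iter 3: z = -0.0055 + -0.2795i, |z|^2 = 0.0781
Iter 4: z = 0.0109 + -0.2590i, |z|^2 = 0.0672
Iter 5: z = 0.0221 + -0.2677i, |z|^2 = 0.0721
Iter 6: z = 0.0178 + -0.2738i, |z|^2 = 0.0753
Iter 7: z = 0.0143 + -0.2718i, |z|^2 = 0.0741
Iter 8: z = 0.0153 + -0.2698i, |z|^2 = 0.0730
Iter 9: z = 0.0164 + -0.2703i, |z|^2 = 0.0733
Iter 10: z = 0.0162 + -0.2709i, |z|^2 = 0.0736
Iter 11: z = 0.0159 + -0.2708i, |z|^2 = 0.0736
Iter 12: z = 0.0159 + -0.2706i, |z|^2 = 0.0735
Iter 13: z = 0.0160 + -0.2706i, |z|^2 = 0.0735
Did not escape in 14 iterations → in set

Answer: yes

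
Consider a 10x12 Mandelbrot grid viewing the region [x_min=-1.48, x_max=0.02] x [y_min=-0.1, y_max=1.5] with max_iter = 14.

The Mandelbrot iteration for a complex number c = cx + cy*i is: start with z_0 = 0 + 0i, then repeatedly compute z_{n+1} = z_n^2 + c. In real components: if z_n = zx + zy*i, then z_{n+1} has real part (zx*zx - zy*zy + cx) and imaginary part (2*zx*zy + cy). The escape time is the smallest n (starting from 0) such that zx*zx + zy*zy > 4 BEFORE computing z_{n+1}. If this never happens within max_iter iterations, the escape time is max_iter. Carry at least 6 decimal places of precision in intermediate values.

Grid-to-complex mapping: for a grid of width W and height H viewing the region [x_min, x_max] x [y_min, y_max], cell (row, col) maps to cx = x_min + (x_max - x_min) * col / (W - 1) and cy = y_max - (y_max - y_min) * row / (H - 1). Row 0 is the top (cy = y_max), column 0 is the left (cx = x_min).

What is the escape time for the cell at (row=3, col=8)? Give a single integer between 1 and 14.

z_0 = 0 + 0i, c = -0.1467 + 1.0636i
Iter 1: z = -0.1467 + 1.0636i, |z|^2 = 1.1528
Iter 2: z = -1.2565 + 0.7516i, |z|^2 = 2.1437
Iter 3: z = 0.8671 + -0.8252i, |z|^2 = 1.4328
Iter 4: z = -0.0757 + -0.3674i, |z|^2 = 0.1407
Iter 5: z = -0.2759 + 1.1193i, |z|^2 = 1.3289
Iter 6: z = -1.3233 + 0.4459i, |z|^2 = 1.9500
Iter 7: z = 1.4057 + -0.1166i, |z|^2 = 1.9895
Iter 8: z = 1.8156 + 0.7359i, |z|^2 = 3.8381
Iter 9: z = 2.6083 + 3.7359i, |z|^2 = 20.7603
Escaped at iteration 9

Answer: 9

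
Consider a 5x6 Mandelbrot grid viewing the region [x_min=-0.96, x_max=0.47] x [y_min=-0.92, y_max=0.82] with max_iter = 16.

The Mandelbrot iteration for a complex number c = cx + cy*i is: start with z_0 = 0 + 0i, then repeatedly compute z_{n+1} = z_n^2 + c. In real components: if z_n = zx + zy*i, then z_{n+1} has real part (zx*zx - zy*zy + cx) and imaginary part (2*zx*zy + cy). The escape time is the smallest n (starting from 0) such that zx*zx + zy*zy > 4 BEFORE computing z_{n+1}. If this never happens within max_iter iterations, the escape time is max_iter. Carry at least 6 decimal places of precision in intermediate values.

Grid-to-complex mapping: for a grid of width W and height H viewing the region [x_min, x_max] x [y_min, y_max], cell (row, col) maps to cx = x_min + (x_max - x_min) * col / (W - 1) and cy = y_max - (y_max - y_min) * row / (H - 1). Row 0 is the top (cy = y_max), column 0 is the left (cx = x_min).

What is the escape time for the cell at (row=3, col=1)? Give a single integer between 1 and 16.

z_0 = 0 + 0i, c = -0.6025 + -0.2240i
Iter 1: z = -0.6025 + -0.2240i, |z|^2 = 0.4132
Iter 2: z = -0.2897 + 0.0459i, |z|^2 = 0.0860
Iter 3: z = -0.5207 + -0.2506i, |z|^2 = 0.3339
Iter 4: z = -0.3942 + 0.0370i, |z|^2 = 0.1567
Iter 5: z = -0.4485 + -0.2532i, |z|^2 = 0.2652
Iter 6: z = -0.4654 + 0.0031i, |z|^2 = 0.2166
Iter 7: z = -0.3859 + -0.2269i, |z|^2 = 0.2004
Iter 8: z = -0.5051 + -0.0489i, |z|^2 = 0.2575
Iter 9: z = -0.3498 + -0.1746i, |z|^2 = 0.1528
Iter 10: z = -0.5106 + -0.1019i, |z|^2 = 0.2711
Iter 11: z = -0.3521 + -0.1200i, |z|^2 = 0.1384
Iter 12: z = -0.4929 + -0.1395i, |z|^2 = 0.2624
Iter 13: z = -0.3790 + -0.0865i, |z|^2 = 0.1511
Iter 14: z = -0.4663 + -0.1584i, |z|^2 = 0.2426
Iter 15: z = -0.4101 + -0.0762i, |z|^2 = 0.1740

Answer: 16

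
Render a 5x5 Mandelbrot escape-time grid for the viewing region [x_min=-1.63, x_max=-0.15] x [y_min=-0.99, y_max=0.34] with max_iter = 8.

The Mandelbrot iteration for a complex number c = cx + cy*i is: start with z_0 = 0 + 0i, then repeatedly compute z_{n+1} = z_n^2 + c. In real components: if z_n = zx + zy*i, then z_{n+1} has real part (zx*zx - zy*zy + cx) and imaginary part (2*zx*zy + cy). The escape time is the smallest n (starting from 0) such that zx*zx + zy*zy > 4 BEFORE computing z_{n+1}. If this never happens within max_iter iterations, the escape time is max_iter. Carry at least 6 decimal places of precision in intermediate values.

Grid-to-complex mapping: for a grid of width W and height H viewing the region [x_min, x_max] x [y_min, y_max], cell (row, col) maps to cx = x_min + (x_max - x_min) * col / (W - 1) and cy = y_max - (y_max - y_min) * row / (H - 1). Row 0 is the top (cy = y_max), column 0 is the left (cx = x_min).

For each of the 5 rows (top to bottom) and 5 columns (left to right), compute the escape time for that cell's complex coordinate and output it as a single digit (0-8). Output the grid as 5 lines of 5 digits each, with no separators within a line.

Answer: 48888
88888
48888
33488
23348

Derivation:
(row=0, col=0): c = -1.6300 + 0.3400i → escape time 4
(row=0, col=1): c = -1.2600 + 0.3400i → escape time 8
(row=0, col=2): c = -0.8900 + 0.3400i → escape time 8
(row=0, col=3): c = -0.5200 + 0.3400i → escape time 8
(row=0, col=4): c = -0.1500 + 0.3400i → escape time 8
(row=1, col=0): c = -1.6300 + 0.0075i → escape time 8
(row=1, col=1): c = -1.2600 + 0.0075i → escape time 8
(row=1, col=2): c = -0.8900 + 0.0075i → escape time 8
(row=1, col=3): c = -0.5200 + 0.0075i → escape time 8
(row=1, col=4): c = -0.1500 + 0.0075i → escape time 8
(row=2, col=0): c = -1.6300 + -0.3250i → escape time 4
(row=2, col=1): c = -1.2600 + -0.3250i → escape time 8
(row=2, col=2): c = -0.8900 + -0.3250i → escape time 8
(row=2, col=3): c = -0.5200 + -0.3250i → escape time 8
(row=2, col=4): c = -0.1500 + -0.3250i → escape time 8
(row=3, col=0): c = -1.6300 + -0.6575i → escape time 3
(row=3, col=1): c = -1.2600 + -0.6575i → escape time 3
(row=3, col=2): c = -0.8900 + -0.6575i → escape time 4
(row=3, col=3): c = -0.5200 + -0.6575i → escape time 8
(row=3, col=4): c = -0.1500 + -0.6575i → escape time 8
(row=4, col=0): c = -1.6300 + -0.9900i → escape time 2
(row=4, col=1): c = -1.2600 + -0.9900i → escape time 3
(row=4, col=2): c = -0.8900 + -0.9900i → escape time 3
(row=4, col=3): c = -0.5200 + -0.9900i → escape time 4
(row=4, col=4): c = -0.1500 + -0.9900i → escape time 8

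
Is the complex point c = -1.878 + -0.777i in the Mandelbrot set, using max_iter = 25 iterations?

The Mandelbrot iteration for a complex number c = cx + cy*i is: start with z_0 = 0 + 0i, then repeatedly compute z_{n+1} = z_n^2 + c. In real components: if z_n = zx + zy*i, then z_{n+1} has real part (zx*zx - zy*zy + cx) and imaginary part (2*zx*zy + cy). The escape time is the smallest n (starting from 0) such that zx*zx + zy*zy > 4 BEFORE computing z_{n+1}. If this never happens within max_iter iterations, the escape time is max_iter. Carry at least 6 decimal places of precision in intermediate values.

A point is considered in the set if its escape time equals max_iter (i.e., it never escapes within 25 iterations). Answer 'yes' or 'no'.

Answer: no

Derivation:
z_0 = 0 + 0i, c = -1.8780 + -0.7770i
Iter 1: z = -1.8780 + -0.7770i, |z|^2 = 4.1306
Escaped at iteration 1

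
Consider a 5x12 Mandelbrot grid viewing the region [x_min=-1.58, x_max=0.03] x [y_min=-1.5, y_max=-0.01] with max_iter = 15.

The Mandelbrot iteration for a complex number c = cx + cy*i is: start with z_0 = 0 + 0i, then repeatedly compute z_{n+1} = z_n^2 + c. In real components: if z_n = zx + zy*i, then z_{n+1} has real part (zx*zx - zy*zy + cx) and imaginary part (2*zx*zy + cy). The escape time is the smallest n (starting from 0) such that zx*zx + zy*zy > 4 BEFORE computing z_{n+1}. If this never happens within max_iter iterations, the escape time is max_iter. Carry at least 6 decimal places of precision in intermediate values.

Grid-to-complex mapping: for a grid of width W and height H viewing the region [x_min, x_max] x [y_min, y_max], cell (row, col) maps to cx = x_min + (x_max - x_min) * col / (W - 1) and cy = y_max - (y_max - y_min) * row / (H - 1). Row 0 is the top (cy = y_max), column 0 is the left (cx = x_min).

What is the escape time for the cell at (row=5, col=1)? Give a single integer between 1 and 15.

z_0 = 0 + 0i, c = -1.1775 + -0.6873i
Iter 1: z = -1.1775 + -0.6873i, |z|^2 = 1.8589
Iter 2: z = -0.2633 + 0.9313i, |z|^2 = 0.9366
Iter 3: z = -1.9754 + -1.1777i, |z|^2 = 5.2892
Escaped at iteration 3

Answer: 3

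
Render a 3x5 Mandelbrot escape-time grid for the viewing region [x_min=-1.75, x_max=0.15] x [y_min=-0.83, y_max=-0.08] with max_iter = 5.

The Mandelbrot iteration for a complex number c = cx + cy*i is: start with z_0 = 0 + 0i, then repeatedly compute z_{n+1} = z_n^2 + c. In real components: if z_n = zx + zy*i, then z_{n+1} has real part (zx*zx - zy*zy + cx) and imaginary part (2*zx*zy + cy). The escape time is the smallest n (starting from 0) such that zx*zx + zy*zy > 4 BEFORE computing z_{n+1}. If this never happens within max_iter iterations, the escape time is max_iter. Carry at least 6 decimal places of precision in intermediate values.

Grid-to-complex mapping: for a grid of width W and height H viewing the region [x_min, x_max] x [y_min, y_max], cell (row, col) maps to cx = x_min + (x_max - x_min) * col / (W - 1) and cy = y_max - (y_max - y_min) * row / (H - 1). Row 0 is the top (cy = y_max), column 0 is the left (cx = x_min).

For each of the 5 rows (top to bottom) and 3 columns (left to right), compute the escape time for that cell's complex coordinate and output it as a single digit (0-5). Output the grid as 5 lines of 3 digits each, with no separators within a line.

(row=0, col=0): c = -1.7500 + -0.0800i → escape time 5
(row=0, col=1): c = -0.8000 + -0.0800i → escape time 5
(row=0, col=2): c = 0.1500 + -0.0800i → escape time 5
(row=1, col=0): c = -1.7500 + -0.2675i → escape time 4
(row=1, col=1): c = -0.8000 + -0.2675i → escape time 5
(row=1, col=2): c = 0.1500 + -0.2675i → escape time 5
(row=2, col=0): c = -1.7500 + -0.4550i → escape time 3
(row=2, col=1): c = -0.8000 + -0.4550i → escape time 5
(row=2, col=2): c = 0.1500 + -0.4550i → escape time 5
(row=3, col=0): c = -1.7500 + -0.6425i → escape time 3
(row=3, col=1): c = -0.8000 + -0.6425i → escape time 5
(row=3, col=2): c = 0.1500 + -0.6425i → escape time 5
(row=4, col=0): c = -1.7500 + -0.8300i → escape time 2
(row=4, col=1): c = -0.8000 + -0.8300i → escape time 4
(row=4, col=2): c = 0.1500 + -0.8300i → escape time 5

Answer: 555
455
355
355
245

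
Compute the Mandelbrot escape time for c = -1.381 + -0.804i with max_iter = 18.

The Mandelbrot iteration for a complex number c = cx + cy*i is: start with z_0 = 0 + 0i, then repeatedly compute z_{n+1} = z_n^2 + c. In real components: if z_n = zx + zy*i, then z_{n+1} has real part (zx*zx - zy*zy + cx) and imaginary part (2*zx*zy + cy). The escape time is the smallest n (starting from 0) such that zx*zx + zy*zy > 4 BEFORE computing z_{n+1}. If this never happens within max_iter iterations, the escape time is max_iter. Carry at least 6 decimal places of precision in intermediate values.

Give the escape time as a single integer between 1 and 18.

z_0 = 0 + 0i, c = -1.3810 + -0.8040i
Iter 1: z = -1.3810 + -0.8040i, |z|^2 = 2.5536
Iter 2: z = -0.1203 + 1.4166i, |z|^2 = 2.0214
Iter 3: z = -3.3734 + -1.1447i, |z|^2 = 12.6904
Escaped at iteration 3

Answer: 3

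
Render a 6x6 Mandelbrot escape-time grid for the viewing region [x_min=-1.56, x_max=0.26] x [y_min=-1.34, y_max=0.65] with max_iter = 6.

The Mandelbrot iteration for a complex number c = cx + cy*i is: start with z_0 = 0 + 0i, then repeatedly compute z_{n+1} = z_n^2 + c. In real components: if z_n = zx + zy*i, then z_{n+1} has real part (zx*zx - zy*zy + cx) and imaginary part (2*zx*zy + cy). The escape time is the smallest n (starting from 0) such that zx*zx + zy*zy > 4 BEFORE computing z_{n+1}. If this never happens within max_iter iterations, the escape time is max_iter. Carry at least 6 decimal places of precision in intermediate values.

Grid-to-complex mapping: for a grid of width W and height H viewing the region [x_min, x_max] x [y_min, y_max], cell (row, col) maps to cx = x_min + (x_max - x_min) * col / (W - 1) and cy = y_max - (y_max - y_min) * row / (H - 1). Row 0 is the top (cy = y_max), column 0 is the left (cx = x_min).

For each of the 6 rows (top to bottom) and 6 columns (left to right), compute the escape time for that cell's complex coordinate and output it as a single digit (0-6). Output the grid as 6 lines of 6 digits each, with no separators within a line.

Answer: 335666
566666
566666
345666
333464
122222

Derivation:
(row=0, col=0): c = -1.5600 + 0.6500i → escape time 3
(row=0, col=1): c = -1.1960 + 0.6500i → escape time 3
(row=0, col=2): c = -0.8320 + 0.6500i → escape time 5
(row=0, col=3): c = -0.4680 + 0.6500i → escape time 6
(row=0, col=4): c = -0.1040 + 0.6500i → escape time 6
(row=0, col=5): c = 0.2600 + 0.6500i → escape time 6
(row=1, col=0): c = -1.5600 + 0.2520i → escape time 5
(row=1, col=1): c = -1.1960 + 0.2520i → escape time 6
(row=1, col=2): c = -0.8320 + 0.2520i → escape time 6
(row=1, col=3): c = -0.4680 + 0.2520i → escape time 6
(row=1, col=4): c = -0.1040 + 0.2520i → escape time 6
(row=1, col=5): c = 0.2600 + 0.2520i → escape time 6
(row=2, col=0): c = -1.5600 + -0.1460i → escape time 5
(row=2, col=1): c = -1.1960 + -0.1460i → escape time 6
(row=2, col=2): c = -0.8320 + -0.1460i → escape time 6
(row=2, col=3): c = -0.4680 + -0.1460i → escape time 6
(row=2, col=4): c = -0.1040 + -0.1460i → escape time 6
(row=2, col=5): c = 0.2600 + -0.1460i → escape time 6
(row=3, col=0): c = -1.5600 + -0.5440i → escape time 3
(row=3, col=1): c = -1.1960 + -0.5440i → escape time 4
(row=3, col=2): c = -0.8320 + -0.5440i → escape time 5
(row=3, col=3): c = -0.4680 + -0.5440i → escape time 6
(row=3, col=4): c = -0.1040 + -0.5440i → escape time 6
(row=3, col=5): c = 0.2600 + -0.5440i → escape time 6
(row=4, col=0): c = -1.5600 + -0.9420i → escape time 3
(row=4, col=1): c = -1.1960 + -0.9420i → escape time 3
(row=4, col=2): c = -0.8320 + -0.9420i → escape time 3
(row=4, col=3): c = -0.4680 + -0.9420i → escape time 4
(row=4, col=4): c = -0.1040 + -0.9420i → escape time 6
(row=4, col=5): c = 0.2600 + -0.9420i → escape time 4
(row=5, col=0): c = -1.5600 + -1.3400i → escape time 1
(row=5, col=1): c = -1.1960 + -1.3400i → escape time 2
(row=5, col=2): c = -0.8320 + -1.3400i → escape time 2
(row=5, col=3): c = -0.4680 + -1.3400i → escape time 2
(row=5, col=4): c = -0.1040 + -1.3400i → escape time 2
(row=5, col=5): c = 0.2600 + -1.3400i → escape time 2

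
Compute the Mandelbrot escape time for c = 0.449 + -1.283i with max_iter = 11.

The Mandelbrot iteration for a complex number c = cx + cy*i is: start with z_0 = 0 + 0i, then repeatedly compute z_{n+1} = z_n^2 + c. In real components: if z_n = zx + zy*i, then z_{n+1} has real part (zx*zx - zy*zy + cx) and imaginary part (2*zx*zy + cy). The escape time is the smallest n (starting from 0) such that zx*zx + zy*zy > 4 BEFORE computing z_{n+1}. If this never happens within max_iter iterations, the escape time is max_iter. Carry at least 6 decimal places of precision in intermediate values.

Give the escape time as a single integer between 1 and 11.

Answer: 2

Derivation:
z_0 = 0 + 0i, c = 0.4490 + -1.2830i
Iter 1: z = 0.4490 + -1.2830i, |z|^2 = 1.8477
Iter 2: z = -0.9955 + -2.4351i, |z|^2 = 6.9209
Escaped at iteration 2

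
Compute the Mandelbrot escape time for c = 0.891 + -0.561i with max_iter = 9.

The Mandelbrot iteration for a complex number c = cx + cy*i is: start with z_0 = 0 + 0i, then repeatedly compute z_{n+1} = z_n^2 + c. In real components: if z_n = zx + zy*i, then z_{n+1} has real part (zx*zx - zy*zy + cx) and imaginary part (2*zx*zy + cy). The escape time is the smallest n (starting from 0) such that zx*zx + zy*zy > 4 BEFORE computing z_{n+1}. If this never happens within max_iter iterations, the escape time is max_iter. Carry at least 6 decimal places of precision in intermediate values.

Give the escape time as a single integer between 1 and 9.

z_0 = 0 + 0i, c = 0.8910 + -0.5610i
Iter 1: z = 0.8910 + -0.5610i, |z|^2 = 1.1086
Iter 2: z = 1.3702 + -1.5607i, |z|^2 = 4.3131
Escaped at iteration 2

Answer: 2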